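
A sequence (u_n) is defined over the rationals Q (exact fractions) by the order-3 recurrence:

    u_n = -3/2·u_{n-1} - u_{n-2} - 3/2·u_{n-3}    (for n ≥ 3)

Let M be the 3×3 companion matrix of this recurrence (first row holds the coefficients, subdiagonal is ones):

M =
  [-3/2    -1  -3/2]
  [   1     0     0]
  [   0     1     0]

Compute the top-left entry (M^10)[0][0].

(M^10)[0][0] is the top entry after applying M 10 times to the unit state (1, 0, 0). Equivalently it is h_{12} for the auxiliary sequence (h_n) obeying the same recurrence with h_2 = 1 and h_i = 0 for 0 ≤ i < 2:
h_3 = -3/2·1 + -1·0 + -3/2·0 = -3/2
h_4 = -3/2·-3/2 + -1·1 + -3/2·0 = 5/4
h_5 = -3/2·5/4 + -1·-3/2 + -3/2·1 = -15/8
h_6 = -3/2·-15/8 + -1·5/4 + -3/2·-3/2 = 61/16
h_7 = -3/2·61/16 + -1·-15/8 + -3/2·5/4 = -183/32
h_8 = -3/2·-183/32 + -1·61/16 + -3/2·-15/8 = 485/64
h_9 = -3/2·485/64 + -1·-183/32 + -3/2·61/16 = -1455/128
h_10 = -3/2·-1455/128 + -1·485/64 + -3/2·-183/32 = 4621/256
h_11 = -3/2·4621/256 + -1·-1455/128 + -3/2·485/64 = -13863/512
h_12 = -3/2·-13863/512 + -1·4621/256 + -3/2·-1455/128 = 40565/1024

40565/1024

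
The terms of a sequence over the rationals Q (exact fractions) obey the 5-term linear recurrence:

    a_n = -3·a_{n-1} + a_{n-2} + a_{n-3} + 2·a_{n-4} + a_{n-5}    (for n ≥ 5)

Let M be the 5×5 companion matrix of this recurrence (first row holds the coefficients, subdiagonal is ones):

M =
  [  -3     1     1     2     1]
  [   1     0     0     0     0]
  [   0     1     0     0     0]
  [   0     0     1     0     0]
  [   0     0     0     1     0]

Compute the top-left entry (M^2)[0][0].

(M^2)[0][0] is the top entry after applying M 2 times to the unit state (1, 0, 0, 0, 0). Equivalently it is h_{6} for the auxiliary sequence (h_n) obeying the same recurrence with h_4 = 1 and h_i = 0 for 0 ≤ i < 4:
h_5 = -3·1 + 1·0 + 1·0 + 2·0 + 1·0 = -3
h_6 = -3·-3 + 1·1 + 1·0 + 2·0 + 1·0 = 10

10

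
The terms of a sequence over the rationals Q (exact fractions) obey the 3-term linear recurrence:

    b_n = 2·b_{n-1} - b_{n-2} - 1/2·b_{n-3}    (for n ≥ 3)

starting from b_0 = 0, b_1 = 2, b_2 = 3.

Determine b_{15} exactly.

b_3 = 2·3 + -1·2 + -1/2·0 = 4
b_4 = 2·4 + -1·3 + -1/2·2 = 4
b_5 = 2·4 + -1·4 + -1/2·3 = 5/2
b_6 = 2·5/2 + -1·4 + -1/2·4 = -1
b_7 = 2·-1 + -1·5/2 + -1/2·4 = -13/2
b_8 = 2·-13/2 + -1·-1 + -1/2·5/2 = -53/4
b_9 = 2·-53/4 + -1·-13/2 + -1/2·-1 = -39/2
b_10 = 2·-39/2 + -1·-53/4 + -1/2·-13/2 = -45/2
b_11 = 2·-45/2 + -1·-39/2 + -1/2·-53/4 = -151/8
b_12 = 2·-151/8 + -1·-45/2 + -1/2·-39/2 = -11/2
b_13 = 2·-11/2 + -1·-151/8 + -1/2·-45/2 = 153/8
b_14 = 2·153/8 + -1·-11/2 + -1/2·-151/8 = 851/16
b_15 = 2·851/16 + -1·153/8 + -1/2·-11/2 = 90

90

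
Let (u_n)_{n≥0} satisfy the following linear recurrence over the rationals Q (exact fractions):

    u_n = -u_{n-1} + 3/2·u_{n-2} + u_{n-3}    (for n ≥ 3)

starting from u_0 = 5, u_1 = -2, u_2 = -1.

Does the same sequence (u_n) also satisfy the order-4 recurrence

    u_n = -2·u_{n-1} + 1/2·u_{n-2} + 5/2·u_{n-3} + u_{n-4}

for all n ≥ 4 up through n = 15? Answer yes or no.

yes

Terms u_0..u_15: 5, -2, -1, 3, -13/2, 10, -67/4, 101/4, -323/8, 123/2, -1549/16, 2379/16, -7437/32, 2869/8, -35747/64, 55301/64
n=4: candidate gives -13/2, actual u_4 = -13/2 ✓
n=5: candidate gives 10, actual u_5 = 10 ✓
n=6: candidate gives -67/4, actual u_6 = -67/4 ✓
n=7: candidate gives 101/4, actual u_7 = 101/4 ✓
n=8: candidate gives -323/8, actual u_8 = -323/8 ✓
n=9: candidate gives 123/2, actual u_9 = 123/2 ✓
n=10: candidate gives -1549/16, actual u_10 = -1549/16 ✓
n=11: candidate gives 2379/16, actual u_11 = 2379/16 ✓
n=12: candidate gives -7437/32, actual u_12 = -7437/32 ✓
n=13: candidate gives 2869/8, actual u_13 = 2869/8 ✓
n=14: candidate gives -35747/64, actual u_14 = -35747/64 ✓
n=15: candidate gives 55301/64, actual u_15 = 55301/64 ✓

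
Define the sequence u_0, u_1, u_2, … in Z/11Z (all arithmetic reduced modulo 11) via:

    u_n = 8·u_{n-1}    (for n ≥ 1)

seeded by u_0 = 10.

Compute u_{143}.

u_1 = 8·10 = 3
u_2 = 8·3 = 2
u_3 = 8·2 = 5
u_4 = 8·5 = 7
u_5 = 8·7 = 1
u_6 = 8·1 = 8
u_7 = 8·8 = 9
u_8 = 8·9 = 6
u_9 = 8·6 = 4
u_10 = 8·4 = 10
(u_10) = (10) = (u_0), so the sequence has period 10.
143 ≡ 3 (mod 10), hence u_143 = u_3 = 5.

5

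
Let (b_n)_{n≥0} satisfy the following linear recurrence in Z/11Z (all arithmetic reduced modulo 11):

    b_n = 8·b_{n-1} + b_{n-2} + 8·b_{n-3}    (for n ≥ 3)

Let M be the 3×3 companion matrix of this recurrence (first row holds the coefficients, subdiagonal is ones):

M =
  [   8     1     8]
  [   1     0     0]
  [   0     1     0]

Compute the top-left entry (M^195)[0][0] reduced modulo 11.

0

(M^195)[0][0] is the top entry after applying M 195 times to the unit state (1, 0, 0). Equivalently it is h_{197} for the auxiliary sequence (h_n) obeying the same recurrence with h_2 = 1 and h_i = 0 for 0 ≤ i < 2:
h_3 = 8·1 + 1·0 + 8·0 = 8
h_4 = 8·8 + 1·1 + 8·0 = 10
h_5 = 8·10 + 1·8 + 8·1 = 8
h_6 = 8·8 + 1·10 + 8·8 = 6
h_7 = 8·6 + 1·8 + 8·10 = 4
h_8 = 8·4 + 1·6 + 8·8 = 3
Continuing the recurrence:
  h_9 = 10;  h_10 = 5;  h_11 = 8;  h_12 = 6;  h_13 = 8;  h_14 = 2
  h_15 = 6;  h_16 = 4;  h_17 = 10;  h_18 = 0;  h_19 = 9;  h_20 = 9
  h_21 = 4;  h_22 = 3;  h_23 = 1;  h_24 = 10;  h_25 = 6;  h_26 = 0
  h_27 = 9;  h_28 = 10;  h_29 = 1;  h_30 = 2;  h_31 = 9;  h_32 = 5
  h_33 = 10;  h_34 = 3;  h_35 = 8;  h_36 = 4;  h_37 = 9;  h_38 = 8
  h_39 = 6;  h_40 = 7;  h_41 = 5;  h_42 = 7;  h_43 = 7;  h_44 = 4
  h_45 = 7;  h_46 = 6;  h_47 = 10;  h_48 = 10;  h_49 = 6;  h_50 = 6
  h_51 = 2;  h_52 = 4;  h_53 = 5;  h_54 = 5;  h_55 = 0;  h_56 = 1
  h_57 = 4;  h_58 = 0;  h_59 = 1;  h_60 = 7;  h_61 = 2;  h_62 = 9
  h_63 = 9;  h_64 = 9;  h_65 = 10;  h_66 = 7;  h_67 = 6;  h_68 = 3
  h_69 = 9;  h_70 = 2;  h_71 = 5;  h_72 = 4;  h_73 = 9;  h_74 = 6
  h_75 = 1;  h_76 = 9;  h_77 = 0;  h_78 = 6;  h_79 = 10;  h_80 = 9
  h_81 = 9;  h_82 = 7;  h_83 = 5;  h_84 = 9;  h_85 = 1;  h_86 = 2
  h_87 = 1;  h_88 = 7;  h_89 = 7;  h_90 = 5;  h_91 = 4;  h_92 = 5
  h_93 = 7;  h_94 = 5;  h_95 = 10;  h_96 = 9;  h_97 = 1;  h_98 = 9
  h_99 = 2;  h_100 = 0;  h_101 = 8;  h_102 = 3;  h_103 = 10;  h_104 = 4
  h_105 = 0;  h_106 = 7;  h_107 = 0;  h_108 = 7;  h_109 = 2;  h_110 = 1
  h_111 = 0;  h_112 = 6;  h_113 = 1;  h_114 = 3;  h_115 = 7;  h_116 = 1
  h_117 = 6;  h_118 = 6;  h_119 = 7;  h_120 = 0;  h_121 = 0;  h_122 = 1
  h_123 = 8;  h_124 = 10;  h_125 = 8;  h_126 = 6;  h_127 = 4;  h_128 = 3
  h_129 = 10;  h_130 = 5;  h_131 = 8;  h_132 = 6;  h_133 = 8;  h_134 = 2
  h_135 = 6;  h_136 = 4;  h_137 = 10;  h_138 = 0;  h_139 = 9;  h_140 = 9
  h_141 = 4;  h_142 = 3;  h_143 = 1;  h_144 = 10;  h_145 = 6;  h_146 = 0
  h_147 = 9;  h_148 = 10;  h_149 = 1;  h_150 = 2;  h_151 = 9;  h_152 = 5
  h_153 = 10;  h_154 = 3;  h_155 = 8;  h_156 = 4;  h_157 = 9;  h_158 = 8
  h_159 = 6;  h_160 = 7;  h_161 = 5;  h_162 = 7;  h_163 = 7;  h_164 = 4
  h_165 = 7;  h_166 = 6;  h_167 = 10;  h_168 = 10;  h_169 = 6;  h_170 = 6
  h_171 = 2;  h_172 = 4;  h_173 = 5;  h_174 = 5;  h_175 = 0;  h_176 = 1
  h_177 = 4;  h_178 = 0;  h_179 = 1;  h_180 = 7;  h_181 = 2;  h_182 = 9
  h_183 = 9;  h_184 = 9;  h_185 = 10;  h_186 = 7;  h_187 = 6;  h_188 = 3
  h_189 = 9;  h_190 = 2;  h_191 = 5;  h_192 = 4;  h_193 = 9;  h_194 = 6
  h_195 = 1
h_196 = 8·1 + 1·6 + 8·9 = 9
h_197 = 8·9 + 1·1 + 8·6 = 0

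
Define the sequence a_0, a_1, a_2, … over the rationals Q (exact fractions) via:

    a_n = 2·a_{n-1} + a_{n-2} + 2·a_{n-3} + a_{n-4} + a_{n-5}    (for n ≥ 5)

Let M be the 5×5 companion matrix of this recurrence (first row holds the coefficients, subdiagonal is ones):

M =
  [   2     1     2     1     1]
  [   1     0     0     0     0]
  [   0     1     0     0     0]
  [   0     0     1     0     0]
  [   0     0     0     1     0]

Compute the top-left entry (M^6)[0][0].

(M^6)[0][0] is the top entry after applying M 6 times to the unit state (1, 0, 0, 0, 0). Equivalently it is h_{10} for the auxiliary sequence (h_n) obeying the same recurrence with h_4 = 1 and h_i = 0 for 0 ≤ i < 4:
h_5 = 2·1 + 1·0 + 2·0 + 1·0 + 1·0 = 2
h_6 = 2·2 + 1·1 + 2·0 + 1·0 + 1·0 = 5
h_7 = 2·5 + 1·2 + 2·1 + 1·0 + 1·0 = 14
h_8 = 2·14 + 1·5 + 2·2 + 1·1 + 1·0 = 38
h_9 = 2·38 + 1·14 + 2·5 + 1·2 + 1·1 = 103
h_10 = 2·103 + 1·38 + 2·14 + 1·5 + 1·2 = 279

279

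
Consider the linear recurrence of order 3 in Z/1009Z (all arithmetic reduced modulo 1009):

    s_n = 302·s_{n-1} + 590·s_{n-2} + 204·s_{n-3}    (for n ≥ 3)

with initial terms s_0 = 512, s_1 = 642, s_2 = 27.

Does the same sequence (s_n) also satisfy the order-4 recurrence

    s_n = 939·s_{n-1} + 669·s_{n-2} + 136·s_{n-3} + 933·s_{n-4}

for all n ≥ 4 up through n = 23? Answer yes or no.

no

Terms s_0..s_23: 512, 642, 27, 1008, 291, 981, 581, 362, 424, 48, 489, 154, 741, 708, 338, 984, 305, 7, 389, 190, 753, 127, 740, 999
n=4: candidate gives 948, actual s_4 = 291 ✗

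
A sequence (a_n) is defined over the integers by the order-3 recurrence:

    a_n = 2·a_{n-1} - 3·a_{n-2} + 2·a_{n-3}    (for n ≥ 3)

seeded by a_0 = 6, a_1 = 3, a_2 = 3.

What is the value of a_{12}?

a_3 = 2·3 + -3·3 + 2·6 = 9
a_4 = 2·9 + -3·3 + 2·3 = 15
a_5 = 2·15 + -3·9 + 2·3 = 9
a_6 = 2·9 + -3·15 + 2·9 = -9
a_7 = 2·-9 + -3·9 + 2·15 = -15
a_8 = 2·-15 + -3·-9 + 2·9 = 15
a_9 = 2·15 + -3·-15 + 2·-9 = 57
a_10 = 2·57 + -3·15 + 2·-15 = 39
a_11 = 2·39 + -3·57 + 2·15 = -63
a_12 = 2·-63 + -3·39 + 2·57 = -129

-129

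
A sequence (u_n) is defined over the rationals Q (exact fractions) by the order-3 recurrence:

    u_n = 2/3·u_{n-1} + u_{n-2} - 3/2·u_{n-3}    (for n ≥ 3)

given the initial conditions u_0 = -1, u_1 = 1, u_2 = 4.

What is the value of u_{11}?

u_3 = 2/3·4 + 1·1 + -3/2·-1 = 31/6
u_4 = 2/3·31/6 + 1·4 + -3/2·1 = 107/18
u_5 = 2/3·107/18 + 1·31/6 + -3/2·4 = 169/54
u_6 = 2/3·169/54 + 1·107/18 + -3/2·31/6 = 91/324
u_7 = 2/3·91/324 + 1·169/54 + -3/2·107/18 = -5443/972
u_8 = 2/3·-5443/972 + 1·91/324 + -3/2·169/54 = -5939/729
u_9 = 2/3·-5939/729 + 1·-5443/972 + -3/2·91/324 = -200369/17496
u_10 = 2/3·-200369/17496 + 1·-5939/729 + -3/2·-5443/972 = -387463/52488
u_11 = 2/3·-387463/52488 + 1·-200369/17496 + -3/2·-5939/729 = -654011/157464

-654011/157464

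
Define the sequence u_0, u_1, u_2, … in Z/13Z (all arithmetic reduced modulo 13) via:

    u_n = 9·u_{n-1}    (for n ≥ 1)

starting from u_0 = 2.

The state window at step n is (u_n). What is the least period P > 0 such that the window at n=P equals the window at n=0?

n=0: window = (2)
n=1: window = (5)
n=2: window = (6)
n=3: window = (2)
window at n=3 equals window at n=0 → period = 3

3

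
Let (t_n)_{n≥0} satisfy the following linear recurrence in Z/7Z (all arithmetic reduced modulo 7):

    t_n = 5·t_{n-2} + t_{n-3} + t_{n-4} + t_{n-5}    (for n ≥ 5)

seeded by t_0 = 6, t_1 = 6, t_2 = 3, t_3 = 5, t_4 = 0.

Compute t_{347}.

t_5 = 0·0 + 5·5 + 1·3 + 1·6 + 1·6 = 5
t_6 = 0·5 + 5·0 + 1·5 + 1·3 + 1·6 = 0
t_7 = 0·0 + 5·5 + 1·0 + 1·5 + 1·3 = 5
t_8 = 0·5 + 5·0 + 1·5 + 1·0 + 1·5 = 3
t_9 = 0·3 + 5·5 + 1·0 + 1·5 + 1·0 = 2
t_10 = 0·2 + 5·3 + 1·5 + 1·0 + 1·5 = 4
Continuing the recurrence:
  t_11 = 4;  t_12 = 2;  t_13 = 1;  t_14 = 6;  t_15 = 1;  t_16 = 2
  t_17 = 0;  t_18 = 4;  t_19 = 2;  t_20 = 2;  t_21 = 2;  t_22 = 2
  t_23 = 4;  t_24 = 2;  t_25 = 5;  t_26 = 4;  t_27 = 5;  t_28 = 3
  t_29 = 1;  t_30 = 1;  t_31 = 3;  t_32 = 0;  t_33 = 6;  t_34 = 5
  t_35 = 6;  t_36 = 6;  t_37 = 6;  t_38 = 5;  t_39 = 5;  t_40 = 1
  t_41 = 0;  t_42 = 0;  t_43 = 4;  t_44 = 6;  t_45 = 0;  t_46 = 6
  t_47 = 3;  t_48 = 5;  t_49 = 6;  t_50 = 6;  t_51 = 2;  t_52 = 2
  t_53 = 6;  t_54 = 3;  t_55 = 5;  t_56 = 4;  t_57 = 1;  t_58 = 6
  t_59 = 3;  t_60 = 5;  t_61 = 5;  t_62 = 0;  t_63 = 4;  t_64 = 6
  t_65 = 2;  t_66 = 4;  t_67 = 6;  t_68 = 4;  t_69 = 0;  t_70 = 4
  t_71 = 0;  t_72 = 2;  t_73 = 1;  t_74 = 0;  t_75 = 4;  t_76 = 3
  t_77 = 2;  t_78 = 6;  t_79 = 3;  t_80 = 4;  t_81 = 5;  t_82 = 3
  t_83 = 3;  t_84 = 6;  t_85 = 6;  t_86 = 6;  t_87 = 0;  t_88 = 3
  t_89 = 4;  t_90 = 6;  t_91 = 1;  t_92 = 2;  t_93 = 4;  t_94 = 0
  t_95 = 1;  t_96 = 0;  t_97 = 4;  t_98 = 5;  t_99 = 0;  t_100 = 2
  t_101 = 2;  t_102 = 5;  t_103 = 3;  t_104 = 1;  t_105 = 3;  t_106 = 1
  t_107 = 3;  t_108 = 5;  t_109 = 6;  t_110 = 4;  t_111 = 4;  t_112 = 6
  t_113 = 0;  t_114 = 2;  t_115 = 0;  t_116 = 6;  t_117 = 1;  t_118 = 4
  t_119 = 6;  t_120 = 6;  t_121 = 6;  t_122 = 6;  t_123 = 4;  t_124 = 6
  t_125 = 3;  t_126 = 4;  t_127 = 3;  t_128 = 5;  t_129 = 0;  t_130 = 0
  t_131 = 5;  t_132 = 1;  t_133 = 2;  t_134 = 3;  t_135 = 2;  t_136 = 2
  t_137 = 2;  t_138 = 3;  t_139 = 3;  t_140 = 0;  t_141 = 1;  t_142 = 1
  t_143 = 4;  t_144 = 2;  t_145 = 1;  t_146 = 2;  t_147 = 5;  t_148 = 3
  t_149 = 2;  t_150 = 2;  t_151 = 6;  t_152 = 6;  t_153 = 2;  t_154 = 5
  t_155 = 3;  t_156 = 4;  t_157 = 0;  t_158 = 2;  t_159 = 5;  t_160 = 3
  t_161 = 3;  t_162 = 1;  t_163 = 4;  t_164 = 2;  t_165 = 6;  t_166 = 4
  t_167 = 2;  t_168 = 4;  t_169 = 1;  t_170 = 4;  t_171 = 1;  t_172 = 6
  t_173 = 0;  t_174 = 1;  t_175 = 4;  t_176 = 5;  t_177 = 6;  t_178 = 2
  t_179 = 5;  t_180 = 4;  t_181 = 3;  t_182 = 5;  t_183 = 5;  t_184 = 2
  t_185 = 2;  t_186 = 2;  t_187 = 1;  t_188 = 5;  t_189 = 4;  t_190 = 2
  t_191 = 0;  t_192 = 6;  t_193 = 4;  t_194 = 1;  t_195 = 0;  t_196 = 1
  t_197 = 4;  t_198 = 3;  t_199 = 1;  t_200 = 6;  t_201 = 6;  t_202 = 3
  t_203 = 5;  t_204 = 0;  t_205 = 5;  t_206 = 0;  t_207 = 5;  t_208 = 3
  t_209 = 2;  t_210 = 4;  t_211 = 4;  t_212 = 2;  t_213 = 1;  t_214 = 6
  t_215 = 1;  t_216 = 2;  t_217 = 0;  t_218 = 4;  t_219 = 2;  t_220 = 2
  t_221 = 2;  t_222 = 2;  t_223 = 4;  t_224 = 2;  t_225 = 5;  t_226 = 4
  t_227 = 5;  t_228 = 3;  t_229 = 1;  t_230 = 1;  t_231 = 3;  t_232 = 0
  t_233 = 6;  t_234 = 5;  t_235 = 6;  t_236 = 6;  t_237 = 6;  t_238 = 5
  t_239 = 5;  t_240 = 1;  t_241 = 0;  t_242 = 0;  t_243 = 4;  t_244 = 6
  t_245 = 0;  t_246 = 6;  t_247 = 3;  t_248 = 5;  t_249 = 6;  t_250 = 6
  t_251 = 2;  t_252 = 2;  t_253 = 6;  t_254 = 3;  t_255 = 5;  t_256 = 4
  t_257 = 1;  t_258 = 6;  t_259 = 3;  t_260 = 5;  t_261 = 5;  t_262 = 0
  t_263 = 4;  t_264 = 6;  t_265 = 2;  t_266 = 4;  t_267 = 6;  t_268 = 4
  t_269 = 0;  t_270 = 4;  t_271 = 0;  t_272 = 2;  t_273 = 1;  t_274 = 0
  t_275 = 4;  t_276 = 3;  t_277 = 2;  t_278 = 6;  t_279 = 3;  t_280 = 4
  t_281 = 5;  t_282 = 3;  t_283 = 3;  t_284 = 6;  t_285 = 6;  t_286 = 6
  t_287 = 0;  t_288 = 3;  t_289 = 4;  t_290 = 6;  t_291 = 1;  t_292 = 2
  t_293 = 4;  t_294 = 0;  t_295 = 1;  t_296 = 0;  t_297 = 4;  t_298 = 5
  t_299 = 0;  t_300 = 2;  t_301 = 2;  t_302 = 5;  t_303 = 3;  t_304 = 1
  t_305 = 3;  t_306 = 1;  t_307 = 3;  t_308 = 5;  t_309 = 6;  t_310 = 4
  t_311 = 4;  t_312 = 6;  t_313 = 0;  t_314 = 2;  t_315 = 0;  t_316 = 6
  t_317 = 1;  t_318 = 4;  t_319 = 6;  t_320 = 6;  t_321 = 6;  t_322 = 6
  t_323 = 4;  t_324 = 6;  t_325 = 3;  t_326 = 4;  t_327 = 3;  t_328 = 5
  t_329 = 0;  t_330 = 0;  t_331 = 5;  t_332 = 1;  t_333 = 2;  t_334 = 3
  t_335 = 2;  t_336 = 2;  t_337 = 2;  t_338 = 3;  t_339 = 3;  t_340 = 0
  t_341 = 1;  t_342 = 1;  t_343 = 4;  t_344 = 2;  t_345 = 1
t_346 = 0·1 + 5·2 + 1·4 + 1·1 + 1·1 = 2
t_347 = 0·2 + 5·1 + 1·2 + 1·4 + 1·1 = 5

5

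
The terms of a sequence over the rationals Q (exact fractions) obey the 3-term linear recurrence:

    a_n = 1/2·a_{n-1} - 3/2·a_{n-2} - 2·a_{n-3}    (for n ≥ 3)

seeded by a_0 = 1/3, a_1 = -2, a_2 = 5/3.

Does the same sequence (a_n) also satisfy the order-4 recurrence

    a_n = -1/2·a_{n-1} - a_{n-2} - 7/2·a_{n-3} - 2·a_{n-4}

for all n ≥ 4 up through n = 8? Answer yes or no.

yes

Terms a_0..a_8: 1/3, -2, 5/3, 19/6, 37/12, -157/24, -683/48, -111/32, 6277/192
n=4: candidate gives 37/12, actual a_4 = 37/12 ✓
n=5: candidate gives -157/24, actual a_5 = -157/24 ✓
n=6: candidate gives -683/48, actual a_6 = -683/48 ✓
n=7: candidate gives -111/32, actual a_7 = -111/32 ✓
n=8: candidate gives 6277/192, actual a_8 = 6277/192 ✓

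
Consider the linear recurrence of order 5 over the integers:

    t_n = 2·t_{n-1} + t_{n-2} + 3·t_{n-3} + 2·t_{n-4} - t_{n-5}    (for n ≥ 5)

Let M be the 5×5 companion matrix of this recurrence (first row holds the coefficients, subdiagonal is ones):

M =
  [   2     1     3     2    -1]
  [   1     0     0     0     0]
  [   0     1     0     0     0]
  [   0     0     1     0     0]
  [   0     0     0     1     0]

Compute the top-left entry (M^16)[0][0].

(M^16)[0][0] is the top entry after applying M 16 times to the unit state (1, 0, 0, 0, 0). Equivalently it is h_{20} for the auxiliary sequence (h_n) obeying the same recurrence with h_4 = 1 and h_i = 0 for 0 ≤ i < 4:
h_5 = 2·1 + 1·0 + 3·0 + 2·0 + -1·0 = 2
h_6 = 2·2 + 1·1 + 3·0 + 2·0 + -1·0 = 5
h_7 = 2·5 + 1·2 + 3·1 + 2·0 + -1·0 = 15
h_8 = 2·15 + 1·5 + 3·2 + 2·1 + -1·0 = 43
h_9 = 2·43 + 1·15 + 3·5 + 2·2 + -1·1 = 119
h_10 = 2·119 + 1·43 + 3·15 + 2·5 + -1·2 = 334
h_11 = 2·334 + 1·119 + 3·43 + 2·15 + -1·5 = 941
h_12 = 2·941 + 1·334 + 3·119 + 2·43 + -1·15 = 2644
h_13 = 2·2644 + 1·941 + 3·334 + 2·119 + -1·43 = 7426
h_14 = 2·7426 + 1·2644 + 3·941 + 2·334 + -1·119 = 20868
h_15 = 2·20868 + 1·7426 + 3·2644 + 2·941 + -1·334 = 58642
h_16 = 2·58642 + 1·20868 + 3·7426 + 2·2644 + -1·941 = 164777
h_17 = 2·164777 + 1·58642 + 3·20868 + 2·7426 + -1·2644 = 463008
h_18 = 2·463008 + 1·164777 + 3·58642 + 2·20868 + -1·7426 = 1301029
h_19 = 2·1301029 + 1·463008 + 3·164777 + 2·58642 + -1·20868 = 3655813
h_20 = 2·3655813 + 1·1301029 + 3·463008 + 2·164777 + -1·58642 = 10272591

10272591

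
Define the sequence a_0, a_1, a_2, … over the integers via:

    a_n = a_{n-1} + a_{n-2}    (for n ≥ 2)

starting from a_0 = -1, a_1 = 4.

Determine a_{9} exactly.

a_2 = 1·4 + 1·-1 = 3
a_3 = 1·3 + 1·4 = 7
a_4 = 1·7 + 1·3 = 10
a_5 = 1·10 + 1·7 = 17
a_6 = 1·17 + 1·10 = 27
a_7 = 1·27 + 1·17 = 44
a_8 = 1·44 + 1·27 = 71
a_9 = 1·71 + 1·44 = 115

115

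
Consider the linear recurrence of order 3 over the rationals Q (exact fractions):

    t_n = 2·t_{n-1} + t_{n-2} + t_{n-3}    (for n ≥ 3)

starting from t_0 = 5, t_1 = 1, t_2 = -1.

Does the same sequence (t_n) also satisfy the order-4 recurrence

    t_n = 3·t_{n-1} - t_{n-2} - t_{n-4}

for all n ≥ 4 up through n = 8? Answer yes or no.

yes

Terms t_0..t_8: 5, 1, -1, 4, 8, 19, 50, 127, 323
n=4: candidate gives 8, actual t_4 = 8 ✓
n=5: candidate gives 19, actual t_5 = 19 ✓
n=6: candidate gives 50, actual t_6 = 50 ✓
n=7: candidate gives 127, actual t_7 = 127 ✓
n=8: candidate gives 323, actual t_8 = 323 ✓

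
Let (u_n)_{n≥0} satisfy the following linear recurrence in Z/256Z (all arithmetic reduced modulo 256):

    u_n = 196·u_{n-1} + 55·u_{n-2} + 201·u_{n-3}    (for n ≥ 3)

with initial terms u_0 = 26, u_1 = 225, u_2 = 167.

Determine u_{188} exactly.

u_3 = 196·167 + 55·225 + 201·26 = 157
u_4 = 196·157 + 55·167 + 201·225 = 190
u_5 = 196·190 + 55·157 + 201·167 = 82
u_6 = 196·82 + 55·190 + 201·157 = 223
u_7 = 196·223 + 55·82 + 201·190 = 136
u_8 = 196·136 + 55·223 + 201·82 = 107
Continuing the recurrence:
  u_9 = 59;  u_10 = 241;  u_11 = 52;  u_12 = 234;  u_13 = 141;  u_14 = 14
  u_15 = 189;  u_16 = 107;  u_17 = 133;  u_18 = 54;  u_19 = 238;  u_20 = 63
  u_21 = 196;  u_22 = 119;  u_23 = 175;  u_24 = 113;  u_25 = 140;  u_26 = 222
  u_27 = 197;  u_28 = 114;  u_29 = 233;  u_30 = 143;  u_31 = 13;  u_32 = 158
  u_33 = 10;  u_34 = 207;  u_35 = 176;  u_36 = 19;  u_37 = 227;  u_38 = 17
  u_39 = 180;  u_40 = 178;  u_41 = 77;  u_42 = 134;  u_43 = 229;  u_44 = 147
  u_45 = 245;  u_46 = 246;  u_47 = 102;  u_48 = 79;  u_49 = 140;  u_50 = 63
  u_51 = 87;  u_52 = 17;  u_53 = 44;  u_54 = 166;  u_55 = 229;  u_56 = 138
  u_57 = 49;  u_58 = 247;  u_59 = 253;  u_60 = 62;  u_61 = 194;  u_62 = 127
  u_63 = 152;  u_64 = 251;  u_65 = 139;  u_66 = 177;  u_67 = 116;  u_68 = 250
  u_69 = 77;  u_70 = 190;  u_71 = 77;  u_72 = 59;  u_73 = 229;  u_74 = 118
  u_75 = 222;  u_76 = 31;  u_77 = 20;  u_78 = 71;  u_79 = 255;  u_80 = 49
  u_81 = 12;  u_82 = 238;  u_83 = 69;  u_84 = 98;  u_85 = 185;  u_86 = 223
  u_87 = 109;  u_88 = 158;  u_89 = 122;  u_90 = 239;  u_91 = 64;  u_92 = 35
  u_93 = 51;  u_94 = 209;  u_95 = 116;  u_96 = 194;  u_97 = 141;  u_98 = 182
  u_99 = 245;  u_100 = 99;  u_101 = 85;  u_102 = 182;  u_103 = 86;  u_104 = 175
  u_105 = 92;  u_106 = 143;  u_107 = 167;  u_108 = 209;  u_109 = 44;  u_110 = 182
  u_111 = 229;  u_112 = 250;  u_113 = 129;  u_114 = 71;  u_115 = 93;  u_116 = 190
  u_117 = 50;  u_118 = 31;  u_119 = 168;  u_120 = 139;  u_121 = 219;  u_122 = 113
  u_123 = 180;  u_124 = 10;  u_125 = 13;  u_126 = 110;  u_127 = 221;  u_128 = 11
  u_129 = 69;  u_130 = 182;  u_131 = 206;  u_132 = 255;  u_133 = 100;  u_134 = 23
  u_135 = 79;  u_136 = 241;  u_137 = 140;  u_138 = 254;  u_139 = 197;  u_140 = 82
  u_141 = 137;  u_142 = 47;  u_143 = 205;  u_144 = 158;  u_145 = 234;  u_146 = 15
  u_147 = 208;  u_148 = 51;  u_149 = 131;  u_150 = 145;  u_151 = 52;  u_152 = 210
  u_153 = 205;  u_154 = 230;  u_155 = 5;  u_156 = 51;  u_157 = 181;  u_158 = 118
  u_159 = 70;  u_160 = 15;  u_161 = 44;  u_162 = 223;  u_163 = 247;  u_164 = 145
  u_165 = 44;  u_166 = 198;  u_167 = 229;  u_168 = 106;  u_169 = 209;  u_170 = 151
  u_171 = 189;  u_172 = 62;  u_173 = 162;  u_174 = 191;  u_175 = 184;  u_176 = 27
  u_177 = 43;  u_178 = 49;  u_179 = 244;  u_180 = 26;  u_181 = 205;  u_182 = 30
  u_183 = 109;  u_184 = 219;  u_185 = 165;  u_186 = 246
u_187 = 196·246 + 55·165 + 201·219 = 190
u_188 = 196·190 + 55·246 + 201·165 = 223

223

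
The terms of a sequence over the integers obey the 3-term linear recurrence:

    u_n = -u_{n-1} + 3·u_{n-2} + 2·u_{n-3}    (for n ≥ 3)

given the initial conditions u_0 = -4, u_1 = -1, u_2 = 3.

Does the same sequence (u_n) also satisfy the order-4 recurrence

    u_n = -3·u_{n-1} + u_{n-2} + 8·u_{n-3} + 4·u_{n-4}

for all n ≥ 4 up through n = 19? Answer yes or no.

yes

Terms u_0..u_19: -4, -1, 3, -14, 21, -57, 92, -221, 383, -862, 1569, -3389, 6372, -13401, 25739, -53198, 103613, -211729, 416172, -844133
n=4: candidate gives 21, actual u_4 = 21 ✓
n=5: candidate gives -57, actual u_5 = -57 ✓
n=6: candidate gives 92, actual u_6 = 92 ✓
n=7: candidate gives -221, actual u_7 = -221 ✓
n=8: candidate gives 383, actual u_8 = 383 ✓
n=9: candidate gives -862, actual u_9 = -862 ✓
n=10: candidate gives 1569, actual u_10 = 1569 ✓
n=11: candidate gives -3389, actual u_11 = -3389 ✓
n=12: candidate gives 6372, actual u_12 = 6372 ✓
n=13: candidate gives -13401, actual u_13 = -13401 ✓
n=14: candidate gives 25739, actual u_14 = 25739 ✓
n=15: candidate gives -53198, actual u_15 = -53198 ✓
n=16: candidate gives 103613, actual u_16 = 103613 ✓
n=17: candidate gives -211729, actual u_17 = -211729 ✓
n=18: candidate gives 416172, actual u_18 = 416172 ✓
n=19: candidate gives -844133, actual u_19 = -844133 ✓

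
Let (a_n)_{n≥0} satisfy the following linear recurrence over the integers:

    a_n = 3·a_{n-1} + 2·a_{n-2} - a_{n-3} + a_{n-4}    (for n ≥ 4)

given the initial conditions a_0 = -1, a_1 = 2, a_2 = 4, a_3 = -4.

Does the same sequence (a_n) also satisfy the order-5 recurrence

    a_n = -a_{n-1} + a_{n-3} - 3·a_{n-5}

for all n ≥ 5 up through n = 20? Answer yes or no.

no

Terms a_0..a_20: -1, 2, 4, -4, -7, -31, -99, -356, -1242, -4370, -15337, -53865, -189141, -664186, -2332312, -8190032, -28759675, -100990963, -354634519, -1245315840, -4372985270
n=5: candidate gives 14, actual a_5 = -31 ✗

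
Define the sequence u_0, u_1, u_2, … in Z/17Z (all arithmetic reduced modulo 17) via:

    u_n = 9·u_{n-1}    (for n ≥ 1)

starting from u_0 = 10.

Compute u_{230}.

u_1 = 9·10 = 5
u_2 = 9·5 = 11
u_3 = 9·11 = 14
u_4 = 9·14 = 7
u_5 = 9·7 = 12
u_6 = 9·12 = 6
u_7 = 9·6 = 3
u_8 = 9·3 = 10
(u_8) = (10) = (u_0), so the sequence has period 8.
230 ≡ 6 (mod 8), hence u_230 = u_6 = 6.

6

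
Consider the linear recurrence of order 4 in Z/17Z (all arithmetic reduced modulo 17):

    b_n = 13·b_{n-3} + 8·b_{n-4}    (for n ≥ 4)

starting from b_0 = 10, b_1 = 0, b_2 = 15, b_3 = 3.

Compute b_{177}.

14

b_4 = 0·3 + 0·15 + 13·0 + 8·10 = 12
b_5 = 0·12 + 0·3 + 13·15 + 8·0 = 8
b_6 = 0·8 + 0·12 + 13·3 + 8·15 = 6
b_7 = 0·6 + 0·8 + 13·12 + 8·3 = 10
b_8 = 0·10 + 0·6 + 13·8 + 8·12 = 13
b_9 = 0·13 + 0·10 + 13·6 + 8·8 = 6
Continuing the recurrence:
  b_10 = 8;  b_11 = 11;  b_12 = 12;  b_13 = 16;  b_14 = 3;  b_15 = 6
  b_16 = 15;  b_17 = 14;  b_18 = 0;  b_19 = 5;  b_20 = 13;  b_21 = 10
  b_22 = 14;  b_23 = 5;  b_24 = 13;  b_25 = 7;  b_26 = 7;  b_27 = 5
  b_28 = 8;  b_29 = 11;  b_30 = 2;  b_31 = 8;  b_32 = 3;  b_33 = 12
  b_34 = 1;  b_35 = 1;  b_36 = 10;  b_37 = 7;  b_38 = 4;  b_39 = 2
  b_40 = 1;  b_41 = 6;  b_42 = 7;  b_43 = 12;  b_44 = 1;  b_45 = 3
  b_46 = 8;  b_47 = 7;  b_48 = 13;  b_49 = 9;  b_50 = 2;  b_51 = 4
  b_52 = 0;  b_53 = 13;  b_54 = 0;  b_55 = 15;  b_56 = 16;  b_57 = 2
  b_58 = 8;  b_59 = 5;  b_60 = 1;  b_61 = 1;  b_62 = 10;  b_63 = 2
  b_64 = 4;  b_65 = 2;  b_66 = 4;  b_67 = 0;  b_68 = 7;  b_69 = 0
  b_70 = 15;  b_71 = 6;  b_72 = 5;  b_73 = 8;  b_74 = 11;  b_75 = 11
  b_76 = 8;  b_77 = 3;  b_78 = 10;  b_79 = 5;  b_80 = 1;  b_81 = 1
  b_82 = 9;  b_83 = 2;  b_84 = 4;  b_85 = 6;  b_86 = 13;  b_87 = 0
  b_88 = 8;  b_89 = 13;  b_90 = 2;  b_91 = 2;  b_92 = 12;  b_93 = 11
  b_94 = 8;  b_95 = 2;  b_96 = 1;  b_97 = 5;  b_98 = 5;  b_99 = 12
  b_100 = 5;  b_101 = 3;  b_102 = 9;  b_103 = 8;  b_104 = 11;  b_105 = 5
  b_106 = 6;  b_107 = 3;  b_108 = 0;  b_109 = 16;  b_110 = 2;  b_111 = 7
  b_112 = 4;  b_113 = 1;  b_114 = 5;  b_115 = 6;  b_116 = 11;  b_117 = 5
  b_118 = 16;  b_119 = 4;  b_120 = 0;  b_121 = 10;  b_122 = 10;  b_123 = 15
  b_124 = 11;  b_125 = 6;  b_126 = 3;  b_127 = 8;  b_128 = 13;  b_129 = 2
  b_130 = 9;  b_131 = 12;  b_132 = 11;  b_133 = 14;  b_134 = 7;  b_135 = 1
  b_136 = 15;  b_137 = 16;  b_138 = 1;  b_139 = 16;  b_140 = 5;  b_141 = 5
  b_142 = 12;  b_143 = 6;  b_144 = 3;  b_145 = 9;  b_146 = 4;  b_147 = 2
  b_148 = 5;  b_149 = 5;  b_150 = 7;  b_151 = 13;  b_152 = 3;  b_153 = 12
  b_154 = 4;  b_155 = 7;  b_156 = 10;  b_157 = 12;  b_158 = 4;  b_159 = 16
  b_160 = 15;  b_161 = 12;  b_162 = 2;  b_163 = 0;  b_164 = 4;  b_165 = 3
  b_166 = 16;  b_167 = 1;  b_168 = 3;  b_169 = 11;  b_170 = 5;  b_171 = 13
  b_172 = 14;  b_173 = 0;  b_174 = 5;  b_175 = 14
b_176 = 0·14 + 0·5 + 13·0 + 8·14 = 10
b_177 = 0·10 + 0·14 + 13·5 + 8·0 = 14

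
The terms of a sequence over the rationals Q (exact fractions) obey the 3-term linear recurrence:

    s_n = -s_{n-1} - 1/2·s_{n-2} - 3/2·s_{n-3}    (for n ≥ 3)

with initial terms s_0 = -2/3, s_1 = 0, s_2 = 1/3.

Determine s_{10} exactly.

s_3 = -1·1/3 + -1/2·0 + -3/2·-2/3 = 2/3
s_4 = -1·2/3 + -1/2·1/3 + -3/2·0 = -5/6
s_5 = -1·-5/6 + -1/2·2/3 + -3/2·1/3 = 0
s_6 = -1·0 + -1/2·-5/6 + -3/2·2/3 = -7/12
s_7 = -1·-7/12 + -1/2·0 + -3/2·-5/6 = 11/6
s_8 = -1·11/6 + -1/2·-7/12 + -3/2·0 = -37/24
s_9 = -1·-37/24 + -1/2·11/6 + -3/2·-7/12 = 3/2
s_10 = -1·3/2 + -1/2·-37/24 + -3/2·11/6 = -167/48

-167/48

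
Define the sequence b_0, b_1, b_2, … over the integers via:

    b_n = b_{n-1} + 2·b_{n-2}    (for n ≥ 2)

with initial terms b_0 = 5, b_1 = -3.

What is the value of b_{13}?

b_2 = 1·-3 + 2·5 = 7
b_3 = 1·7 + 2·-3 = 1
b_4 = 1·1 + 2·7 = 15
b_5 = 1·15 + 2·1 = 17
b_6 = 1·17 + 2·15 = 47
b_7 = 1·47 + 2·17 = 81
b_8 = 1·81 + 2·47 = 175
b_9 = 1·175 + 2·81 = 337
b_10 = 1·337 + 2·175 = 687
b_11 = 1·687 + 2·337 = 1361
b_12 = 1·1361 + 2·687 = 2735
b_13 = 1·2735 + 2·1361 = 5457

5457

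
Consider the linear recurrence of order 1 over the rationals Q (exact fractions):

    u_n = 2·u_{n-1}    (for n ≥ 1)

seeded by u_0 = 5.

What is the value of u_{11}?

u_1 = 2·5 = 10
u_2 = 2·10 = 20
u_3 = 2·20 = 40
u_4 = 2·40 = 80
u_5 = 2·80 = 160
u_6 = 2·160 = 320
u_7 = 2·320 = 640
u_8 = 2·640 = 1280
u_9 = 2·1280 = 2560
u_10 = 2·2560 = 5120
u_11 = 2·5120 = 10240

10240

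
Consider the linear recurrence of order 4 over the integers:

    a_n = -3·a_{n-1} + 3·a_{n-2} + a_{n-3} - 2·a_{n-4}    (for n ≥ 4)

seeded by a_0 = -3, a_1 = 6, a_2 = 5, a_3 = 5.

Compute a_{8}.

a_4 = -3·5 + 3·5 + 1·6 + -2·-3 = 12
a_5 = -3·12 + 3·5 + 1·5 + -2·6 = -28
a_6 = -3·-28 + 3·12 + 1·5 + -2·5 = 115
a_7 = -3·115 + 3·-28 + 1·12 + -2·5 = -427
a_8 = -3·-427 + 3·115 + 1·-28 + -2·12 = 1574

1574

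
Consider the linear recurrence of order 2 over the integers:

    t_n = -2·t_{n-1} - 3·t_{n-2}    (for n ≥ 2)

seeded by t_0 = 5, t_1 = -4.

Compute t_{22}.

-601267

t_2 = -2·-4 + -3·5 = -7
t_3 = -2·-7 + -3·-4 = 26
t_4 = -2·26 + -3·-7 = -31
t_5 = -2·-31 + -3·26 = -16
t_6 = -2·-16 + -3·-31 = 125
t_7 = -2·125 + -3·-16 = -202
t_8 = -2·-202 + -3·125 = 29
t_9 = -2·29 + -3·-202 = 548
t_10 = -2·548 + -3·29 = -1183
t_11 = -2·-1183 + -3·548 = 722
t_12 = -2·722 + -3·-1183 = 2105
t_13 = -2·2105 + -3·722 = -6376
t_14 = -2·-6376 + -3·2105 = 6437
t_15 = -2·6437 + -3·-6376 = 6254
t_16 = -2·6254 + -3·6437 = -31819
t_17 = -2·-31819 + -3·6254 = 44876
t_18 = -2·44876 + -3·-31819 = 5705
t_19 = -2·5705 + -3·44876 = -146038
t_20 = -2·-146038 + -3·5705 = 274961
t_21 = -2·274961 + -3·-146038 = -111808
t_22 = -2·-111808 + -3·274961 = -601267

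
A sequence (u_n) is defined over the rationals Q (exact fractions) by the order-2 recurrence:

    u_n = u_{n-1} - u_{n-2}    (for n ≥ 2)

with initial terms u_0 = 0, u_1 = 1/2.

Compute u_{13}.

1/2

u_2 = 1·1/2 + -1·0 = 1/2
u_3 = 1·1/2 + -1·1/2 = 0
u_4 = 1·0 + -1·1/2 = -1/2
u_5 = 1·-1/2 + -1·0 = -1/2
u_6 = 1·-1/2 + -1·-1/2 = 0
u_7 = 1·0 + -1·-1/2 = 1/2
(u_6, u_7) = (0, 1/2) = (u_0, u_1), so the sequence has period 6.
13 ≡ 1 (mod 6), hence u_13 = u_1 = 1/2.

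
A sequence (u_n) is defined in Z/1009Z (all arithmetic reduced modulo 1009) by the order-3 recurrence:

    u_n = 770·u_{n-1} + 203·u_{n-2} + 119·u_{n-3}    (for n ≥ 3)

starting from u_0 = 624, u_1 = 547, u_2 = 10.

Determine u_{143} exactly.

u_3 = 770·10 + 203·547 + 119·624 = 278
u_4 = 770·278 + 203·10 + 119·547 = 681
u_5 = 770·681 + 203·278 + 119·10 = 810
u_6 = 770·810 + 203·681 + 119·278 = 942
u_7 = 770·942 + 203·810 + 119·681 = 151
u_8 = 770·151 + 203·942 + 119·810 = 286
Continuing the recurrence:
  u_9 = 740;  u_10 = 67;  u_11 = 747;  u_12 = 821;  u_13 = 728;  u_14 = 844
  u_15 = 380;  u_16 = 659;  u_17 = 904;  u_18 = 274;  u_19 = 701;  u_20 = 704
  u_21 = 599;  u_22 = 432;  u_23 = 216;  u_24 = 399;  u_25 = 904;  u_26 = 626
  u_27 = 659;  u_28 = 469;  u_29 = 325;  u_30 = 98;  u_31 = 491;  u_32 = 751
  u_33 = 458;  u_34 = 520;  u_35 = 550;  u_36 = 360;  u_37 = 716;  u_38 = 703
  u_39 = 1000;  u_40 = 12;  u_41 = 260;  u_42 = 774;  u_43 = 392;  u_44 = 537
  u_45 = 961;  u_46 = 646;  u_47 = 665;  u_48 = 797;  u_49 = 197;  u_50 = 115
  u_51 = 395;  u_52 = 815;  u_53 = 994;  u_54 = 109;  u_55 = 286;  u_56 = 420
  u_57 = 919;  u_58 = 553;  u_59 = 443;  u_60 = 717;  u_61 = 517;  u_62 = 39
  u_63 = 342;  u_64 = 819;  u_65 = 415;  u_66 = 816;  u_67 = 808;  u_68 = 732
  u_69 = 415;  u_70 = 267;  u_71 = 586;  u_72 = 865;  u_73 = 500;  u_74 = 713
  u_75 = 731;  u_76 = 269;  u_77 = 446;  u_78 = 696;  u_79 = 601;  u_80 = 273
  u_81 = 338;  u_82 = 751;  u_83 = 314;  u_84 = 585;  u_85 = 179;  u_86 = 332
  u_87 = 370;  u_88 = 267;  u_89 = 355;  u_90 = 269;  u_91 = 196;  u_92 = 567
  u_93 = 862;  u_94 = 10;  u_95 = 936;  u_96 = 975;  u_97 = 551;  u_98 = 36
  u_99 = 321;  u_100 = 194;  u_101 = 883;  u_102 = 741;  u_103 = 11;  u_104 = 621
  u_105 = 515;  u_106 = 251;  u_107 = 402;  u_108 = 16;  u_109 = 697;  u_110 = 538
  u_111 = 687;  u_112 = 721;  u_113 = 894;  u_114 = 324;  u_115 = 153;  u_116 = 385
  u_117 = 807;  u_118 = 353;  u_119 = 153;  u_120 = 964;  u_121 = 74;  u_122 = 467
  u_123 = 972;  u_124 = 451;  u_125 = 813;  u_126 = 806;  u_127 = 849;  u_128 = 950
  u_129 = 851;  u_130 = 691;  u_131 = 583;  u_132 = 296;  u_133 = 682;  u_134 = 773
  u_135 = 22;  u_136 = 749;  u_137 = 180;  u_138 = 655;  u_139 = 405;  u_140 = 77
  u_141 = 497
u_142 = 770·497 + 203·77 + 119·405 = 538
u_143 = 770·538 + 203·497 + 119·77 = 643

643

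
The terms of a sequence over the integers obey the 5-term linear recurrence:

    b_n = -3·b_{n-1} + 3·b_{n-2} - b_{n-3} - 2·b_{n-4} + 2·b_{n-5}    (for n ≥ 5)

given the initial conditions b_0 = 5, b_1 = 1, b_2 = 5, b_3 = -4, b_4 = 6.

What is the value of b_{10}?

19631

b_5 = -3·6 + 3·-4 + -1·5 + -2·1 + 2·5 = -27
b_6 = -3·-27 + 3·6 + -1·-4 + -2·5 + 2·1 = 95
b_7 = -3·95 + 3·-27 + -1·6 + -2·-4 + 2·5 = -354
b_8 = -3·-354 + 3·95 + -1·-27 + -2·6 + 2·-4 = 1354
b_9 = -3·1354 + 3·-354 + -1·95 + -2·-27 + 2·6 = -5153
b_10 = -3·-5153 + 3·1354 + -1·-354 + -2·95 + 2·-27 = 19631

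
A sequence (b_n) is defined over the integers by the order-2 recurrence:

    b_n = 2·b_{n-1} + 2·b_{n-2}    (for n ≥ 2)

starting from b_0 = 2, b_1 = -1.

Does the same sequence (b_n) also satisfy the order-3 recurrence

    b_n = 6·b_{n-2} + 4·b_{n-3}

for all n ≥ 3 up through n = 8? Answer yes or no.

Terms b_0..b_8: 2, -1, 2, 2, 8, 20, 56, 152, 416
n=3: candidate gives 2, actual b_3 = 2 ✓
n=4: candidate gives 8, actual b_4 = 8 ✓
n=5: candidate gives 20, actual b_5 = 20 ✓
n=6: candidate gives 56, actual b_6 = 56 ✓
n=7: candidate gives 152, actual b_7 = 152 ✓
n=8: candidate gives 416, actual b_8 = 416 ✓

yes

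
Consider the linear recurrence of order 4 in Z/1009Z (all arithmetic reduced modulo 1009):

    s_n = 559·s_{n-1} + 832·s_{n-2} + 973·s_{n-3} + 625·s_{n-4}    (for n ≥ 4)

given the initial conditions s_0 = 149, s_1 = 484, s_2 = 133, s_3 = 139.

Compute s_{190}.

305

s_4 = 559·139 + 832·133 + 973·484 + 625·149 = 709
s_5 = 559·709 + 832·139 + 973·133 + 625·484 = 473
s_6 = 559·473 + 832·709 + 973·139 + 625·133 = 100
s_7 = 559·100 + 832·473 + 973·709 + 625·139 = 233
s_8 = 559·233 + 832·100 + 973·473 + 625·709 = 847
s_9 = 559·847 + 832·233 + 973·100 + 625·473 = 804
Continuing the recurrence:
  s_10 = 479;  s_11 = 444;  s_12 = 931;  s_13 = 835;  s_14 = 149;  s_15 = 887
  s_16 = 167;  s_17 = 833;  s_18 = 853;  s_19 = 928;  s_20 = 216;  s_21 = 427
  s_22 = 941;  s_23 = 547;  s_24 = 540;  s_25 = 134;  s_26 = 881;  s_27 = 140
  s_28 = 731;  s_29 = 1004;  s_30 = 722;  s_31 = 518;  s_32 = 306;  s_33 = 810
  s_34 = 823;  s_35 = 814;  s_36 = 242;  s_37 = 655;  s_38 = 173;  s_39 = 526
  s_40 = 600;  s_41 = 694;  s_42 = 632;  s_43 = 812;  s_44 = 895;  s_45 = 739
  s_46 = 928;  s_47 = 534;  s_48 = 72;  s_49 = 867;  s_50 = 478;  s_51 = 941
  s_52 = 142;  s_53 = 591;  s_54 = 24;  s_55 = 439;  s_56 = 882;  s_57 = 862
  s_58 = 42;  s_59 = 519;  s_60 = 750;  s_61 = 921;  s_62 = 181;  s_63 = 440
  s_64 = 730;  s_65 = 280;  s_66 = 488;  s_67 = 749;  s_68 = 546;  s_69 = 130
  s_70 = 805;  s_71 = 651;  s_72 = 17;  s_73 = 23;  s_74 = 172;  s_75 = 903
  s_76 = 819;  s_77 = 446;  s_78 = 750;  s_79 = 396;  s_80 = 222;  s_81 = 29
  s_82 = 568;  s_83 = 973;  s_84 = 902;  s_85 = 740;  s_86 = 866;  s_87 = 487
  s_88 = 211;  s_89 = 952;  s_90 = 458;  s_91 = 877;  s_92 = 262;  s_93 = 665
  s_94 = 873;  s_95 = 895;  s_96 = 265;  s_97 = 587;  s_98 = 550;  s_99 = 672
  s_100 = 20;  s_101 = 178;  s_102 = 821;  s_103 = 162;  s_104 = 774;  s_105 = 357
  s_106 = 782;  s_107 = 348;  s_108 = 318;  s_109 = 367;  s_110 = 518;  s_111 = 821
  s_112 = 868;  s_113 = 717;  s_114 = 537;  s_115 = 310;  s_116 = 628;  s_117 = 513
  s_118 = 621;  s_119 = 673;  s_120 = 616;  s_121 = 830;  s_122 = 427;  s_123 = 867
  s_124 = 381;  s_125 = 885;  s_126 = 28;  s_127 = 719;  s_128 = 857;  s_129 = 862
  s_130 = 923;  s_131 = 940;  s_132 = 960;  s_133 = 979;  s_134 = 168;  s_135 = 348
  s_136 = 45;  s_137 = 310;  s_138 = 502;  s_139 = 695;  s_140 = 799;  s_141 = 858
  s_142 = 340;  s_143 = 854;  s_144 = 800;  s_145 = 744;  s_146 = 993;  s_147 = 69
  s_148 = 29;  s_149 = 389;  s_150 = 52;  s_151 = 278;  s_152 = 987;  s_153 = 147
  s_154 = 596;  s_155 = 394;  s_156 = 866;  s_157 = 455;  s_158 = 284;  s_159 = 685
  s_160 = 876;  s_161 = 866;  s_162 = 589;  s_163 = 455;  s_164 = 476;  s_165 = 304
  s_166 = 532;  s_167 = 265;  s_168 = 494;  s_169 = 525;  s_170 = 281;  s_171 = 105
  s_172 = 144;  s_173 = 536;  s_174 = 3;  s_175 = 543;  s_176 = 380;  s_177 = 178
  s_178 = 443;  s_179 = 1002;  s_180 = 445;  s_181 = 218;  s_182 = 371;  s_183 = 85
  s_184 = 884;  s_185 = 641;  s_186 = 832;  s_187 = 611;  s_188 = 256
s_189 = 559·256 + 832·611 + 973·832 + 625·641 = 12
s_190 = 559·12 + 832·256 + 973·611 + 625·832 = 305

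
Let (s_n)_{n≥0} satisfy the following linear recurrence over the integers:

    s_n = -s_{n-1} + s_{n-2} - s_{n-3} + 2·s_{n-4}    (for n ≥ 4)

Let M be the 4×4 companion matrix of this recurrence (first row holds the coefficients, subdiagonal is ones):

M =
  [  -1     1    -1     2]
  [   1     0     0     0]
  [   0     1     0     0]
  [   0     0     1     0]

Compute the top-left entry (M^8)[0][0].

137

(M^8)[0][0] is the top entry after applying M 8 times to the unit state (1, 0, 0, 0). Equivalently it is h_{11} for the auxiliary sequence (h_n) obeying the same recurrence with h_3 = 1 and h_i = 0 for 0 ≤ i < 3:
h_4 = -1·1 + 1·0 + -1·0 + 2·0 = -1
h_5 = -1·-1 + 1·1 + -1·0 + 2·0 = 2
h_6 = -1·2 + 1·-1 + -1·1 + 2·0 = -4
h_7 = -1·-4 + 1·2 + -1·-1 + 2·1 = 9
h_8 = -1·9 + 1·-4 + -1·2 + 2·-1 = -17
h_9 = -1·-17 + 1·9 + -1·-4 + 2·2 = 34
h_10 = -1·34 + 1·-17 + -1·9 + 2·-4 = -68
h_11 = -1·-68 + 1·34 + -1·-17 + 2·9 = 137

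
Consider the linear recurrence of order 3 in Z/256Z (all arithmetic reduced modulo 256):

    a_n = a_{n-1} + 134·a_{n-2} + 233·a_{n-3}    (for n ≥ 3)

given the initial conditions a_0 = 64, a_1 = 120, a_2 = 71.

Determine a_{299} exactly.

a_3 = 1·71 + 134·120 + 233·64 = 87
a_4 = 1·87 + 134·71 + 233·120 = 185
a_5 = 1·185 + 134·87 + 233·71 = 226
a_6 = 1·226 + 134·185 + 233·87 = 231
a_7 = 1·231 + 134·226 + 233·185 = 148
a_8 = 1·148 + 134·231 + 233·226 = 48
Continuing the recurrence:
  a_9 = 231;  a_10 = 187;  a_11 = 85;  a_12 = 118;  a_13 = 39;  a_14 = 72
  a_15 = 24;  a_16 = 71;  a_17 = 95;  a_18 = 97;  a_19 = 186;  a_20 = 247
  a_21 = 156;  a_22 = 48;  a_23 = 167;  a_24 = 195;  a_25 = 221;  a_26 = 238
  a_27 = 23;  a_28 = 208;  a_29 = 120;  a_30 = 71;  a_31 = 103;  a_32 = 201
  a_33 = 82;  a_34 = 71;  a_35 = 36;  a_36 = 240;  a_37 = 103;  a_38 = 203
  a_39 = 37;  a_40 = 38;  a_41 = 71;  a_42 = 216;  a_43 = 152;  a_44 = 71
  a_45 = 111;  a_46 = 241;  a_47 = 170;  a_48 = 215;  a_49 = 44;  a_50 = 112
  a_51 = 39;  a_52 = 211;  a_53 = 45;  a_54 = 30;  a_55 = 183;  a_56 = 96
  a_57 = 120;  a_58 = 71;  a_59 = 119;  a_60 = 217;  a_61 = 194;  a_62 = 167
  a_63 = 180;  a_64 = 176;  a_65 = 231;  a_66 = 219;  a_67 = 245;  a_68 = 214
  a_69 = 103;  a_70 = 104;  a_71 = 24;  a_72 = 71;  a_73 = 127;  a_74 = 129
  a_75 = 154;  a_76 = 183;  a_77 = 188;  a_78 = 176;  a_79 = 167;  a_80 = 227
  a_81 = 125;  a_82 = 78;  a_83 = 87;  a_84 = 240;  a_85 = 120;  a_86 = 71
  a_87 = 135;  a_88 = 233;  a_89 = 50;  a_90 = 7;  a_91 = 68;  a_92 = 112
  a_93 = 103;  a_94 = 235;  a_95 = 197;  a_96 = 134;  a_97 = 135;  a_98 = 248
  a_99 = 152;  a_100 = 71;  a_101 = 143;  a_102 = 17;  a_103 = 138;  a_104 = 151
  a_105 = 76;  a_106 = 240;  a_107 = 39;  a_108 = 243;  a_109 = 205;  a_110 = 126
  a_111 = 247;  a_112 = 128;  a_113 = 120;  a_114 = 71;  a_115 = 151;  a_116 = 249
  a_117 = 162;  a_118 = 103;  a_119 = 212;  a_120 = 48;  a_121 = 231;  a_122 = 251
  a_123 = 149;  a_124 = 54;  a_125 = 167;  a_126 = 136;  a_127 = 24;  a_128 = 71
  a_129 = 159;  a_130 = 161;  a_131 = 122;  a_132 = 119;  a_133 = 220;  a_134 = 48
  a_135 = 167;  a_136 = 3;  a_137 = 29;  a_138 = 174;  a_139 = 151;  a_140 = 16
  a_141 = 120;  a_142 = 71;  a_143 = 167;  a_144 = 9;  a_145 = 18;  a_146 = 199
  a_147 = 100;  a_148 = 240;  a_149 = 103;  a_150 = 11;  a_151 = 101;  a_152 = 230
  a_153 = 199;  a_154 = 24;  a_155 = 152;  a_156 = 71;  a_157 = 175;  a_158 = 49
  a_159 = 106;  a_160 = 87;  a_161 = 108;  a_162 = 112;  a_163 = 39;  a_164 = 19
  a_165 = 109;  a_166 = 222;  a_167 = 55;  a_168 = 160;  a_169 = 120;  a_170 = 71
  a_171 = 183;  a_172 = 25;  a_173 = 130;  a_174 = 39;  a_175 = 244;  a_176 = 176
  a_177 = 231;  a_178 = 27;  a_179 = 53;  a_180 = 150;  a_181 = 231;  a_182 = 168
  a_183 = 24;  a_184 = 71;  a_185 = 191;  a_186 = 193;  a_187 = 90;  a_188 = 55
  a_189 = 252;  a_190 = 176;  a_191 = 167;  a_192 = 35;  a_193 = 189;  a_194 = 14
  a_195 = 215;  a_196 = 48;  a_197 = 120;  a_198 = 71;  a_199 = 199;  a_200 = 41
  a_201 = 242;  a_202 = 135;  a_203 = 132;  a_204 = 112;  a_205 = 103;  a_206 = 43
  a_207 = 5;  a_208 = 70;  a_209 = 7;  a_210 = 56;  a_211 = 152;  a_212 = 71
  a_213 = 207;  a_214 = 81;  a_215 = 74;  a_216 = 23;  a_217 = 140;  a_218 = 240
  a_219 = 39;  a_220 = 51;  a_221 = 13;  a_222 = 62;  a_223 = 119;  a_224 = 192
  a_225 = 120;  a_226 = 71;  a_227 = 215;  a_228 = 57;  a_229 = 98;  a_230 = 231
  a_231 = 20;  a_232 = 48;  a_233 = 231;  a_234 = 59;  a_235 = 213;  a_236 = 246
  a_237 = 39;  a_238 = 200;  a_239 = 24;  a_240 = 71;  a_241 = 223;  a_242 = 225
  a_243 = 58;  a_244 = 247;  a_245 = 28;  a_246 = 48;  a_247 = 167;  a_248 = 67
  a_249 = 93;  a_250 = 110;  a_251 = 23;  a_252 = 80;  a_253 = 120;  a_254 = 71
  a_255 = 231;  a_256 = 73;  a_257 = 210;  a_258 = 71;  a_259 = 164;  a_260 = 240
  a_261 = 103;  a_262 = 75;  a_263 = 165;  a_264 = 166;  a_265 = 71;  a_266 = 88
  a_267 = 152;  a_268 = 71;  a_269 = 239;  a_270 = 113;  a_271 = 42;  a_272 = 215
  a_273 = 172;  a_274 = 112;  a_275 = 39;  a_276 = 83;  a_277 = 173;  a_278 = 158
  a_279 = 183;  a_280 = 224;  a_281 = 120;  a_282 = 71;  a_283 = 247;  a_284 = 89
  a_285 = 66;  a_286 = 167;  a_287 = 52;  a_288 = 176;  a_289 = 231;  a_290 = 91
  a_291 = 117;  a_292 = 86;  a_293 = 103;  a_294 = 232;  a_295 = 24;  a_296 = 71
  a_297 = 255
a_298 = 1·255 + 134·71 + 233·24 = 1
a_299 = 1·1 + 134·255 + 233·71 = 26

26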